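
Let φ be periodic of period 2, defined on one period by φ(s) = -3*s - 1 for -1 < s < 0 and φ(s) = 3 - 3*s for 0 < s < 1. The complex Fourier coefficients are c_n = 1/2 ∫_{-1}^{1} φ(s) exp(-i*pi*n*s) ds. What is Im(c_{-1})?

1/pi

Since φ is real-valued, Im(c_{-1}) = -1/2 ∫_{-1}^{1} φ(s) sin(-pi*s) ds = b_{1}/2.
Split the integral at the breakpoints.
Integrating by parts (boundary term plus one more integral), an antiderivative of (-3*s - 1) sin(-pi*s) is -3*s*cos(pi*s)/pi + 3*sin(pi*s)/pi**2 - cos(pi*s)/pi; evaluating from -1 to 0: ∫_{-1}^{0} (-3*s - 1) sin(-pi*s) ds = (-1/pi) - (-2/pi) = 1/pi.
Integrating by parts (boundary term plus one more integral), an antiderivative of (3 - 3*s) sin(-pi*s) is -3*s*cos(pi*s)/pi + 3*sin(pi*s)/pi**2 + 3*cos(pi*s)/pi; evaluating from 0 to 1: ∫_{0}^{1} (3 - 3*s) sin(-pi*s) ds = (0) - (3/pi) = -3/pi.
So ∫_{-1}^{1} φ(s) sin(-pi*s) ds = -2/pi.
Hence Im(c_{-1}) = (-1/2)·(-2/pi) = 1/pi.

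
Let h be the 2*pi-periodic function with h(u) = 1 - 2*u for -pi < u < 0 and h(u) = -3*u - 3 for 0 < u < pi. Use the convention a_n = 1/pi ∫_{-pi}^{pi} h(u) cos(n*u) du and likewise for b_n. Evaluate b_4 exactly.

b_4 = 1/pi ∫_{-pi}^{pi} h(u) sin(4*u) du.
Split the integral at the breakpoints.
Integrating by parts (boundary term plus one more integral), an antiderivative of (1 - 2*u) sin(4*u) is u*cos(4*u)/2 - sin(4*u)/8 - cos(4*u)/4; evaluating from -pi to 0: ∫_{-pi}^{0} (1 - 2*u) sin(4*u) du = (-1/4) - (-pi/2 - 1/4) = pi/2.
Integrating by parts (boundary term plus one more integral), an antiderivative of (-3*u - 3) sin(4*u) is 3*u*cos(4*u)/4 - 3*sin(4*u)/16 + 3*cos(4*u)/4; evaluating from 0 to pi: ∫_{0}^{pi} (-3*u - 3) sin(4*u) du = (3/4 + 3*pi/4) - (3/4) = 3*pi/4.
Summing the pieces and multiplying by (1/pi) gives b_4 = 5/4.

5/4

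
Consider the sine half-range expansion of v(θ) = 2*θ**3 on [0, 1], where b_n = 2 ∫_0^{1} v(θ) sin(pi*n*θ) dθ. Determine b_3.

b_3 = 2 ∫_0^{1} (2*θ**3) sin(3*pi*θ) dθ.
Integrating by parts three times (tabular method), an antiderivative of (2*θ**3) sin(3*pi*θ) is -2*θ**3*cos(3*pi*θ)/(3*pi) + 2*θ**2*sin(3*pi*θ)/(3*pi**2) + 4*θ*cos(3*pi*θ)/(9*pi**3) - 4*sin(3*pi*θ)/(27*pi**4); evaluating from 0 to 1: ∫_{0}^{1} (2*θ**3) sin(3*pi*θ) dθ = (2*(-2 + 3*pi**2)/(9*pi**3)) - (0) = 2*(-2 + 3*pi**2)/(9*pi**3).
Hence b_3 = 2·(2*(-2 + 3*pi**2)/(9*pi**3)) = 4*(-2 + 3*pi**2)/(9*pi**3).

4*(-2 + 3*pi**2)/(9*pi**3)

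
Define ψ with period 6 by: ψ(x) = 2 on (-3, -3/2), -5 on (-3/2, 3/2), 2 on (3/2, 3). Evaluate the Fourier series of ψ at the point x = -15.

2

x = -15 differs from x = -3 by -2 full period(s), and the series is 6-periodic.
ψ is continuous at x = -3 with value 2, so the series converges to 2 there.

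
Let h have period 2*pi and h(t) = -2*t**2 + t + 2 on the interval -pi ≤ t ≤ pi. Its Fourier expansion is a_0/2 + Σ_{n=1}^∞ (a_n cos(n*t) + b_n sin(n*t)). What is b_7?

2/7

b_7 = 1/pi ∫_{-pi}^{pi} h(t) sin(7*t) dt.
Integrating by parts twice (tabular method), an antiderivative of (-2*t**2 + t + 2) sin(7*t) is 2*t**2*cos(7*t)/7 - 4*t*sin(7*t)/49 - t*cos(7*t)/7 + sin(7*t)/49 - 102*cos(7*t)/343; evaluating from -pi to pi: ∫_{-pi}^{pi} (-2*t**2 + t + 2) sin(7*t) dt = (-2*pi**2/7 + 102/343 + pi/7) - (-2*pi**2/7 - pi/7 + 102/343) = 2*pi/7.
Hence b_7 = (1/pi)·(2*pi/7) = 2/7.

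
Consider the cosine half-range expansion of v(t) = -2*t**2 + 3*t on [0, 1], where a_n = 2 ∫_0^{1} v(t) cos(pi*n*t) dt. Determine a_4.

-1/(2*pi**2)

a_4 = 2 ∫_0^{1} (-2*t**2 + 3*t) cos(4*pi*t) dt.
Integrating by parts twice (tabular method), an antiderivative of (-2*t**2 + 3*t) cos(4*pi*t) is -t**2*sin(4*pi*t)/(2*pi) + 3*t*sin(4*pi*t)/(4*pi) - t*cos(4*pi*t)/(4*pi**2) + sin(4*pi*t)/(16*pi**3) + 3*cos(4*pi*t)/(16*pi**2); evaluating from 0 to 1: ∫_{0}^{1} (-2*t**2 + 3*t) cos(4*pi*t) dt = (-1/(16*pi**2)) - (3/(16*pi**2)) = -1/(4*pi**2).
Hence a_4 = 2·(-1/(4*pi**2)) = -1/(2*pi**2).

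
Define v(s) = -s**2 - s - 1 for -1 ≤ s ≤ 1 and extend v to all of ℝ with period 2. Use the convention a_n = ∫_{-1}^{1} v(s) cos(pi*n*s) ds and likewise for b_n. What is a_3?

a_3 = ∫_{-1}^{1} v(s) cos(3*pi*s) ds.
Integrating by parts twice (tabular method), an antiderivative of (-s**2 - s - 1) cos(3*pi*s) is -s**2*sin(3*pi*s)/(3*pi) - s*sin(3*pi*s)/(3*pi) - 2*s*cos(3*pi*s)/(9*pi**2) - sin(3*pi*s)/(3*pi) + 2*sin(3*pi*s)/(27*pi**3) - cos(3*pi*s)/(9*pi**2); evaluating from -1 to 1: ∫_{-1}^{1} (-s**2 - s - 1) cos(3*pi*s) ds = (1/(3*pi**2)) - (-1/(9*pi**2)) = 4/(9*pi**2).
Hence a_3 = 4/(9*pi**2).

4/(9*pi**2)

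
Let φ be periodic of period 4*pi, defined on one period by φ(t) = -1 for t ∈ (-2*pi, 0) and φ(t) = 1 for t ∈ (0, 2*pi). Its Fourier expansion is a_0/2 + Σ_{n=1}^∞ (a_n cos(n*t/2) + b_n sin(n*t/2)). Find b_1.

b_1 = (1/(2*pi)) ∫_{-2*pi}^{2*pi} φ(t) sin(t/2) dt.
φ is odd and sin(t/2) is odd, so the integrand is even and b_1 = 1/pi ∫_0^{2*pi} φ(t) sin(t/2) dt.
Directly, an antiderivative of (1) sin(t/2) is -2*cos(t/2); evaluating from 0 to 2*pi: ∫_{0}^{2*pi} (1) sin(t/2) dt = (2) - (-2) = 4.
Hence b_1 = (1/pi)·(4) = 4/pi.

4/pi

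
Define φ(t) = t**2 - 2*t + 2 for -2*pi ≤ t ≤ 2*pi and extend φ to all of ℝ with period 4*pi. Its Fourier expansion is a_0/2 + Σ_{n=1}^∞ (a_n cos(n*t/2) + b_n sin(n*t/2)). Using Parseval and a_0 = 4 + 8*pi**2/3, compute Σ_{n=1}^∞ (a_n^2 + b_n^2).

32*pi**2*(15 + 4*pi**2)/45

Parseval: a_0^2/2 + Σ_{n≥1} (a_n^2+b_n^2) = (1/(2*pi)) ∫_{-2*pi}^{2*pi} φ(t)^2 dt = 8 + 64*pi**2/3 + 32*pi**4/5.
Subtract a_0^2/2 = 8*(3 + 2*pi**2)**2/9: Σ (a_n^2+b_n^2) = 32*pi**2*(15 + 4*pi**2)/45.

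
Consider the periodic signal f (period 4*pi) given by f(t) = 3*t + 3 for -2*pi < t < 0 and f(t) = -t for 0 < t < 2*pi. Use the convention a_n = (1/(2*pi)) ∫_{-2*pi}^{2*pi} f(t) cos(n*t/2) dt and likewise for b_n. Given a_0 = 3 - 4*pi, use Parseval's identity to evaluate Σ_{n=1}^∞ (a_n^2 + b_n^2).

Parseval: a_0^2/2 + Σ_{n≥1} (a_n^2+b_n^2) = (1/(2*pi)) ∫_{-2*pi}^{2*pi} f(t)^2 dt = -18*pi + 9 + 40*pi**2/3.
Subtract a_0^2/2 = (3 - 4*pi)**2/2: Σ (a_n^2+b_n^2) = -6*pi + 9/2 + 16*pi**2/3.

-6*pi + 9/2 + 16*pi**2/3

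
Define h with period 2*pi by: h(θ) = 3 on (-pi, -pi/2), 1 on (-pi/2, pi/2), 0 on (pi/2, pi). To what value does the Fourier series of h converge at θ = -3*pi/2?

θ = -3*pi/2 differs from θ = pi/2 by -1 full period(s), and the series is 2*pi-periodic.
At θ = pi/2 the one-sided limits are h(pi/2^-) = 1 and h(pi/2^+) = 0.
By Dirichlet's theorem the series converges to their average, [(1) + (0)]/2 = 1/2.

1/2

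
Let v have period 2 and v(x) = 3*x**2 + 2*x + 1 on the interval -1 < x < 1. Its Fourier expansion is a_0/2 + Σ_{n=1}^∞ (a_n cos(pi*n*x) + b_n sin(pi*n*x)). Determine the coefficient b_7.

4/(7*pi)

b_7 = ∫_{-1}^{1} v(x) sin(7*pi*x) dx.
Integrating by parts twice (tabular method), an antiderivative of (3*x**2 + 2*x + 1) sin(7*pi*x) is -3*x**2*cos(7*pi*x)/(7*pi) + 6*x*sin(7*pi*x)/(49*pi**2) - 2*x*cos(7*pi*x)/(7*pi) + 2*sin(7*pi*x)/(49*pi**2) - cos(7*pi*x)/(7*pi) + 6*cos(7*pi*x)/(343*pi**3); evaluating from -1 to 1: ∫_{-1}^{1} (3*x**2 + 2*x + 1) sin(7*pi*x) dx = (6*(-1 + 49*pi**2)/(343*pi**3)) - (2*(-3 + 49*pi**2)/(343*pi**3)) = 4/(7*pi).
Hence b_7 = 4/(7*pi).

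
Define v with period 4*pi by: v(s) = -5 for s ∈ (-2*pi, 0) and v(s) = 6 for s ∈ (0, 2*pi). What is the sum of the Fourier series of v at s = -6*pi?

1/2

s = -6*pi differs from s = -2*pi by -1 full period(s), and the series is 4*pi-periodic.
At s = -2*pi the one-sided limits are v(-2*pi^-) = 6 and v(-2*pi^+) = -5.
By Dirichlet's theorem the series converges to their average, [(6) + (-5)]/2 = 1/2.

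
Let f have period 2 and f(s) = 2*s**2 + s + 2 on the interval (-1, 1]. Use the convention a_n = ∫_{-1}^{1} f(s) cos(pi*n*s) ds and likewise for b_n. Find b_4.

-1/(2*pi)

b_4 = ∫_{-1}^{1} f(s) sin(4*pi*s) ds.
Integrating by parts twice (tabular method), an antiderivative of (2*s**2 + s + 2) sin(4*pi*s) is -s**2*cos(4*pi*s)/(2*pi) + s*sin(4*pi*s)/(4*pi**2) - s*cos(4*pi*s)/(4*pi) + sin(4*pi*s)/(16*pi**2) - cos(4*pi*s)/(2*pi) + cos(4*pi*s)/(16*pi**3); evaluating from -1 to 1: ∫_{-1}^{1} (2*s**2 + s + 2) sin(4*pi*s) ds = ((1 - 20*pi**2)/(16*pi**3)) - ((1 - 12*pi**2)/(16*pi**3)) = -1/(2*pi).
Hence b_4 = -1/(2*pi).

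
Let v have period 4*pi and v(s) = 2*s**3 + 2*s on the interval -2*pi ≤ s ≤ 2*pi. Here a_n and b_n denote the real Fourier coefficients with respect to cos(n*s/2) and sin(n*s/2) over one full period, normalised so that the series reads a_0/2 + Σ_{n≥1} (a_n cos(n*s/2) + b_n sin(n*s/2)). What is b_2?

b_2 = (1/(2*pi)) ∫_{-2*pi}^{2*pi} v(s) sin(s) ds.
v is odd and sin(s) is odd, so the integrand is even and b_2 = 1/pi ∫_0^{2*pi} v(s) sin(s) ds.
Integrating by parts three times (tabular method), an antiderivative of (2*s**3 + 2*s) sin(s) is -2*s**3*cos(s) + 6*s**2*sin(s) + 10*s*cos(s) - 10*sin(s); evaluating from 0 to 2*pi: ∫_{0}^{2*pi} (2*s**3 + 2*s) sin(s) ds = (-16*pi**3 + 20*pi) - (0) = -16*pi**3 + 20*pi.
Hence b_2 = (1/pi)·(-16*pi**3 + 20*pi) = 20 - 16*pi**2.

20 - 16*pi**2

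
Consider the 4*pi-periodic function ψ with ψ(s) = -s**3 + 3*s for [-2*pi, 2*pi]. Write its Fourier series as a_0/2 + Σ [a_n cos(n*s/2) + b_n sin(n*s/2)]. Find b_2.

b_2 = (1/(2*pi)) ∫_{-2*pi}^{2*pi} ψ(s) sin(s) ds.
ψ is odd and sin(s) is odd, so the integrand is even and b_2 = 1/pi ∫_0^{2*pi} ψ(s) sin(s) ds.
Integrating by parts three times (tabular method), an antiderivative of (-s**3 + 3*s) sin(s) is s**3*cos(s) - 3*s**2*sin(s) - 9*s*cos(s) + 9*sin(s); evaluating from 0 to 2*pi: ∫_{0}^{2*pi} (-s**3 + 3*s) sin(s) ds = (-18*pi + 8*pi**3) - (0) = -18*pi + 8*pi**3.
Hence b_2 = (1/pi)·(-18*pi + 8*pi**3) = -18 + 8*pi**2.

-18 + 8*pi**2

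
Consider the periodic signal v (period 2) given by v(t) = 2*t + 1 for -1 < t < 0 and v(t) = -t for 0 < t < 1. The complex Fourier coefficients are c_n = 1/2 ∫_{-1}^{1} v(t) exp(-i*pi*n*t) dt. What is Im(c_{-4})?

Since v is real-valued, Im(c_{-4}) = -1/2 ∫_{-1}^{1} v(t) sin(-4*pi*t) dt = b_{4}/2.
Split the integral at the breakpoints.
Integrating by parts (boundary term plus one more integral), an antiderivative of (2*t + 1) sin(-4*pi*t) is t*cos(4*pi*t)/(2*pi) - sin(4*pi*t)/(8*pi**2) + cos(4*pi*t)/(4*pi); evaluating from -1 to 0: ∫_{-1}^{0} (2*t + 1) sin(-4*pi*t) dt = (1/(4*pi)) - (-1/(4*pi)) = 1/(2*pi).
Integrating by parts (boundary term plus one more integral), an antiderivative of (-t) sin(-4*pi*t) is -t*cos(4*pi*t)/(4*pi) + sin(4*pi*t)/(16*pi**2); evaluating from 0 to 1: ∫_{0}^{1} (-t) sin(-4*pi*t) dt = (-1/(4*pi)) - (0) = -1/(4*pi).
So ∫_{-1}^{1} v(t) sin(-4*pi*t) dt = 1/(4*pi).
Hence Im(c_{-4}) = (-1/2)·(1/(4*pi)) = -1/(8*pi).

-1/(8*pi)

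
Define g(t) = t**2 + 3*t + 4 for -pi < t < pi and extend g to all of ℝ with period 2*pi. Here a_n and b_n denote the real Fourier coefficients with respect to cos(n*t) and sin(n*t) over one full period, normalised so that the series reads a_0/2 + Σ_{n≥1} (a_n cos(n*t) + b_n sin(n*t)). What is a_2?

1

a_2 = 1/pi ∫_{-pi}^{pi} g(t) cos(2*t) dt.
Integrating by parts twice (tabular method), an antiderivative of (t**2 + 3*t + 4) cos(2*t) is t**2*sin(2*t)/2 + 3*t*sin(2*t)/2 + t*cos(2*t)/2 + 7*sin(2*t)/4 + 3*cos(2*t)/4; evaluating from -pi to pi: ∫_{-pi}^{pi} (t**2 + 3*t + 4) cos(2*t) dt = (3/4 + pi/2) - (3/4 - pi/2) = pi.
Hence a_2 = (1/pi)·(pi) = 1.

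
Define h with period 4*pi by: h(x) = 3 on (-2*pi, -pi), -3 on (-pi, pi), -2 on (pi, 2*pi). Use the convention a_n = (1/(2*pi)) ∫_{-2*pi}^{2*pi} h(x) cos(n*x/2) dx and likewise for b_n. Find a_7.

1/pi

a_7 = (1/(2*pi)) ∫_{-2*pi}^{2*pi} h(x) cos(7*x/2) dx.
Split the integral at the breakpoints.
Directly, an antiderivative of (3) cos(7*x/2) is 6*sin(7*x/2)/7; evaluating from -2*pi to -pi: ∫_{-2*pi}^{-pi} (3) cos(7*x/2) dx = (6/7) - (0) = 6/7.
Directly, an antiderivative of (-3) cos(7*x/2) is -6*sin(7*x/2)/7; evaluating from -pi to pi: ∫_{-pi}^{pi} (-3) cos(7*x/2) dx = (6/7) - (-6/7) = 12/7.
Directly, an antiderivative of (-2) cos(7*x/2) is -4*sin(7*x/2)/7; evaluating from pi to 2*pi: ∫_{pi}^{2*pi} (-2) cos(7*x/2) dx = (0) - (4/7) = -4/7.
Summing the pieces and multiplying by (1/(2*pi)) gives a_7 = 1/pi.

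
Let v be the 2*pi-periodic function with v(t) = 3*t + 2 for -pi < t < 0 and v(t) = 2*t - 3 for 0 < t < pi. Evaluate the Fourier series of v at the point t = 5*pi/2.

-3 + pi

t = 5*pi/2 differs from t = pi/2 by 1 full period(s), and the series is 2*pi-periodic.
v is continuous at t = pi/2 with value -3 + pi, so the series converges to -3 + pi there.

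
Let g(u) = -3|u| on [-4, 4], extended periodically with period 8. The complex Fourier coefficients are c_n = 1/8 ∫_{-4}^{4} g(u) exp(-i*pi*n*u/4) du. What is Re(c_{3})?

Since g is real-valued, Re(c_{3}) = 1/8 ∫_{-4}^{4} g(u) cos(3*pi*u/4) du = a_{3}/2.
g is even and cos(3*pi*u/4) is even, so the integrand is even: ∫_{-4}^{4} g(u) cos(3*pi*u/4) du = 2∫_0^{4} g(u) cos(3*pi*u/4) du.
Integrating by parts (boundary term plus one more integral), an antiderivative of (-3*u) cos(3*pi*u/4) is -4*u*sin(3*pi*u/4)/pi - 16*cos(3*pi*u/4)/(3*pi**2); evaluating from 0 to 4: ∫_{0}^{4} (-3*u) cos(3*pi*u/4) du = (16/(3*pi**2)) - (-16/(3*pi**2)) = 32/(3*pi**2).
So ∫_{-4}^{4} g(u) cos(3*pi*u/4) du = 64/(3*pi**2).
Hence Re(c_{3}) = (1/8)·(64/(3*pi**2)) = 8/(3*pi**2).

8/(3*pi**2)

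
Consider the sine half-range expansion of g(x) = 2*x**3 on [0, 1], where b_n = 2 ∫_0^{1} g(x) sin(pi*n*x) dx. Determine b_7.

b_7 = 2 ∫_0^{1} (2*x**3) sin(7*pi*x) dx.
Integrating by parts three times (tabular method), an antiderivative of (2*x**3) sin(7*pi*x) is -2*x**3*cos(7*pi*x)/(7*pi) + 6*x**2*sin(7*pi*x)/(49*pi**2) + 12*x*cos(7*pi*x)/(343*pi**3) - 12*sin(7*pi*x)/(2401*pi**4); evaluating from 0 to 1: ∫_{0}^{1} (2*x**3) sin(7*pi*x) dx = (2*(-6 + 49*pi**2)/(343*pi**3)) - (0) = 2*(-6 + 49*pi**2)/(343*pi**3).
Hence b_7 = 2·(2*(-6 + 49*pi**2)/(343*pi**3)) = 4*(-6 + 49*pi**2)/(343*pi**3).

4*(-6 + 49*pi**2)/(343*pi**3)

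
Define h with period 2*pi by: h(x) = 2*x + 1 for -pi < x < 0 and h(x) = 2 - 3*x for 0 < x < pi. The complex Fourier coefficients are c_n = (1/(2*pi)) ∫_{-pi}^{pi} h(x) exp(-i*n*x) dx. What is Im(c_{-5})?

(2 - pi)/(10*pi)

Since h is real-valued, Im(c_{-5}) = -(1/(2*pi)) ∫_{-pi}^{pi} h(x) sin(-5*x) dx = b_{5}/2.
Split the integral at the breakpoints.
Integrating by parts (boundary term plus one more integral), an antiderivative of (2*x + 1) sin(-5*x) is 2*x*cos(5*x)/5 - 2*sin(5*x)/25 + cos(5*x)/5; evaluating from -pi to 0: ∫_{-pi}^{0} (2*x + 1) sin(-5*x) dx = (1/5) - (-1/5 + 2*pi/5) = 2/5 - 2*pi/5.
Integrating by parts (boundary term plus one more integral), an antiderivative of (2 - 3*x) sin(-5*x) is -3*x*cos(5*x)/5 + 3*sin(5*x)/25 + 2*cos(5*x)/5; evaluating from 0 to pi: ∫_{0}^{pi} (2 - 3*x) sin(-5*x) dx = (-2/5 + 3*pi/5) - (2/5) = -4/5 + 3*pi/5.
So ∫_{-pi}^{pi} h(x) sin(-5*x) dx = -2/5 + pi/5.
Hence Im(c_{-5}) = (-1/(2*pi))·(-2/5 + pi/5) = (2 - pi)/(10*pi).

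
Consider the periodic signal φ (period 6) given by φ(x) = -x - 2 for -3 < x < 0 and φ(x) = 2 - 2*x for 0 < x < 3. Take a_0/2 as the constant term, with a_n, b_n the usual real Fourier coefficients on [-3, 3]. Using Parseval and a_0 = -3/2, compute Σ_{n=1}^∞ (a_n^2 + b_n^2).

Parseval: a_0^2/2 + Σ_{n≥1} (a_n^2+b_n^2) = 1/3 ∫_{-3}^{3} φ(x)^2 dx = 5.
Subtract a_0^2/2 = 9/8: Σ (a_n^2+b_n^2) = 31/8.

31/8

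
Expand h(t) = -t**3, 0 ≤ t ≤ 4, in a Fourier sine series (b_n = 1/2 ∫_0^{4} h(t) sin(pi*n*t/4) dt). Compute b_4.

b_4 = 1/2 ∫_0^{4} (-t**3) sin(pi*t) dt.
Integrating by parts three times (tabular method), an antiderivative of (-t**3) sin(pi*t) is t**3*cos(pi*t)/pi - 3*t**2*sin(pi*t)/pi**2 - 6*t*cos(pi*t)/pi**3 + 6*sin(pi*t)/pi**4; evaluating from 0 to 4: ∫_{0}^{4} (-t**3) sin(pi*t) dt = (-24/pi**3 + 64/pi) - (0) = -24/pi**3 + 64/pi.
Hence b_4 = (1/2)·(-24/pi**3 + 64/pi) = -12/pi**3 + 32/pi.

-12/pi**3 + 32/pi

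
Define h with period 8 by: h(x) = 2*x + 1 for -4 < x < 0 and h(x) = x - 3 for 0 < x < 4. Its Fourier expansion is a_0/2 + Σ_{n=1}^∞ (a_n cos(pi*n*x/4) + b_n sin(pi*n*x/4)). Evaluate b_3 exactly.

4/(3*pi)

b_3 = 1/4 ∫_{-4}^{4} h(x) sin(3*pi*x/4) dx.
Split the integral at the breakpoints.
Integrating by parts (boundary term plus one more integral), an antiderivative of (2*x + 1) sin(3*pi*x/4) is -8*x*cos(3*pi*x/4)/(3*pi) + 32*sin(3*pi*x/4)/(9*pi**2) - 4*cos(3*pi*x/4)/(3*pi); evaluating from -4 to 0: ∫_{-4}^{0} (2*x + 1) sin(3*pi*x/4) dx = (-4/(3*pi)) - (-28/(3*pi)) = 8/pi.
Integrating by parts (boundary term plus one more integral), an antiderivative of (x - 3) sin(3*pi*x/4) is -4*x*cos(3*pi*x/4)/(3*pi) + 16*sin(3*pi*x/4)/(9*pi**2) + 4*cos(3*pi*x/4)/pi; evaluating from 0 to 4: ∫_{0}^{4} (x - 3) sin(3*pi*x/4) dx = (4/(3*pi)) - (4/pi) = -8/(3*pi).
Summing the pieces and multiplying by (1/4) gives b_3 = 4/(3*pi).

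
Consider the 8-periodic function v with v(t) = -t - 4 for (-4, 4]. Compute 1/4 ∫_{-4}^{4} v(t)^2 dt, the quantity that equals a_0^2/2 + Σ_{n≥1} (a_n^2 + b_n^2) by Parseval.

1/4 ∫_{-4}^{4} v(t)^2 dt = 1/4 · (512/3) = 128/3.

128/3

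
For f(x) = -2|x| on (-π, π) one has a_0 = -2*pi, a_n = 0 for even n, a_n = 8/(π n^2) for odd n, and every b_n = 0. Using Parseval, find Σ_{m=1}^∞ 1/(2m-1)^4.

pi**4/96

Parseval: a_0^2/2 + Σ a_n^2 = (1/π) ∫_{-π}^{π} f(x)^2 dx = 8*pi**2/3.
Subtract a_0^2/2 = 2*pi**2: Σ a_n^2 = 2*pi**2/3.
Only odd n contribute, with a_n^2 = 64/(π^2 n^4), so Σ_{m≥1} 1/(2m-1)^4 = π^2·(2*pi**2/3)/64 = pi**4/96.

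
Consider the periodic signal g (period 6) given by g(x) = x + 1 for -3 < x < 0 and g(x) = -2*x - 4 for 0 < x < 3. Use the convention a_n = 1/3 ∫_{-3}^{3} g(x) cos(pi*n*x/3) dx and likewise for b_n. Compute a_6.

0

a_6 = 1/3 ∫_{-3}^{3} g(x) cos(2*pi*x) dx.
Split the integral at the breakpoints.
Integrating by parts (boundary term plus one more integral), an antiderivative of (x + 1) cos(2*pi*x) is x*sin(2*pi*x)/(2*pi) + sin(2*pi*x)/(2*pi) + cos(2*pi*x)/(4*pi**2); evaluating from -3 to 0: ∫_{-3}^{0} (x + 1) cos(2*pi*x) dx = (1/(4*pi**2)) - (1/(4*pi**2)) = 0.
Integrating by parts (boundary term plus one more integral), an antiderivative of (-2*x - 4) cos(2*pi*x) is -x*sin(2*pi*x)/pi - 2*sin(2*pi*x)/pi - cos(2*pi*x)/(2*pi**2); evaluating from 0 to 3: ∫_{0}^{3} (-2*x - 4) cos(2*pi*x) dx = (-1/(2*pi**2)) - (-1/(2*pi**2)) = 0.
Summing the pieces and multiplying by (1/3) gives a_6 = 0.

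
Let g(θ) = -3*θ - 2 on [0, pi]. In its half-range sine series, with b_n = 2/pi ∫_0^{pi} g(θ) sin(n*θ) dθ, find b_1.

-6 - 8/pi

b_1 = 2/pi ∫_0^{pi} (-3*θ - 2) sin(θ) dθ.
Integrating by parts (boundary term plus one more integral), an antiderivative of (-3*θ - 2) sin(θ) is 3*θ*cos(θ) - 3*sin(θ) + 2*cos(θ); evaluating from 0 to pi: ∫_{0}^{pi} (-3*θ - 2) sin(θ) dθ = (-3*pi - 2) - (2) = -3*pi - 4.
Hence b_1 = (2/pi)·(-3*pi - 4) = -6 - 8/pi.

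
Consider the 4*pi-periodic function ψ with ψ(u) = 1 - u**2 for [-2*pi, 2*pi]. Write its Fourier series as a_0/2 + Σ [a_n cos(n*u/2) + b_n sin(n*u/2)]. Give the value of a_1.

16

a_1 = (1/(2*pi)) ∫_{-2*pi}^{2*pi} ψ(u) cos(u/2) du.
ψ is even and cos(u/2) is even, so the integrand is even and a_1 = 1/pi ∫_0^{2*pi} ψ(u) cos(u/2) du.
Integrating by parts twice (tabular method), an antiderivative of (1 - u**2) cos(u/2) is -2*u**2*sin(u/2) - 8*u*cos(u/2) + 18*sin(u/2); evaluating from 0 to 2*pi: ∫_{0}^{2*pi} (1 - u**2) cos(u/2) du = (16*pi) - (0) = 16*pi.
Hence a_1 = (1/pi)·(16*pi) = 16.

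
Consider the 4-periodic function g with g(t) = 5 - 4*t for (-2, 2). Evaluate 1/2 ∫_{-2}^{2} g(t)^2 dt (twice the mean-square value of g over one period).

1/2 ∫_{-2}^{2} g(t)^2 dt = 1/2 · (556/3) = 278/3.

278/3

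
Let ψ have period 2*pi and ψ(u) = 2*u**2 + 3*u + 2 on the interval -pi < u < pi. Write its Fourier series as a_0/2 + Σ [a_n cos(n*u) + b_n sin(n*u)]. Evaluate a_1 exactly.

-8

a_1 = 1/pi ∫_{-pi}^{pi} ψ(u) cos(u) du.
Integrating by parts twice (tabular method), an antiderivative of (2*u**2 + 3*u + 2) cos(u) is 2*u**2*sin(u) + 3*u*sin(u) + 4*u*cos(u) - 2*sin(u) + 3*cos(u); evaluating from -pi to pi: ∫_{-pi}^{pi} (2*u**2 + 3*u + 2) cos(u) du = (-4*pi - 3) - (-3 + 4*pi) = -8*pi.
Hence a_1 = (1/pi)·(-8*pi) = -8.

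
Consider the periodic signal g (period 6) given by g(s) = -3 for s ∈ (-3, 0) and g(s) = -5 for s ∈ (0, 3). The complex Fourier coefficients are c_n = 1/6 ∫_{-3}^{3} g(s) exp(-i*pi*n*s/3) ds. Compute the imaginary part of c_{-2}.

0

Since g is real-valued, Im(c_{-2}) = -1/6 ∫_{-3}^{3} g(s) sin(-2*pi*s/3) ds = b_{2}/2.
Split the integral at the breakpoints.
Directly, an antiderivative of (-3) sin(-2*pi*s/3) is -9*cos(2*pi*s/3)/(2*pi); evaluating from -3 to 0: ∫_{-3}^{0} (-3) sin(-2*pi*s/3) ds = (-9/(2*pi)) - (-9/(2*pi)) = 0.
Directly, an antiderivative of (-5) sin(-2*pi*s/3) is -15*cos(2*pi*s/3)/(2*pi); evaluating from 0 to 3: ∫_{0}^{3} (-5) sin(-2*pi*s/3) ds = (-15/(2*pi)) - (-15/(2*pi)) = 0.
So ∫_{-3}^{3} g(s) sin(-2*pi*s/3) ds = 0.
Hence Im(c_{-2}) = (-1/6)·(0) = 0.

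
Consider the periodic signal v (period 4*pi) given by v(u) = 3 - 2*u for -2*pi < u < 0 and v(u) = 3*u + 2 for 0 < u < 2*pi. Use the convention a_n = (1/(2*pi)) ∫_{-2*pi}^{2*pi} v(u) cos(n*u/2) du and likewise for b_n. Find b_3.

b_3 = (1/(2*pi)) ∫_{-2*pi}^{2*pi} v(u) sin(3*u/2) du.
Split the integral at the breakpoints.
Integrating by parts (boundary term plus one more integral), an antiderivative of (3 - 2*u) sin(3*u/2) is 4*u*cos(3*u/2)/3 - 8*sin(3*u/2)/9 - 2*cos(3*u/2); evaluating from -2*pi to 0: ∫_{-2*pi}^{0} (3 - 2*u) sin(3*u/2) du = (-2) - (2 + 8*pi/3) = -8*pi/3 - 4.
Integrating by parts (boundary term plus one more integral), an antiderivative of (3*u + 2) sin(3*u/2) is -2*u*cos(3*u/2) + 4*sin(3*u/2)/3 - 4*cos(3*u/2)/3; evaluating from 0 to 2*pi: ∫_{0}^{2*pi} (3*u + 2) sin(3*u/2) du = (4/3 + 4*pi) - (-4/3) = 8/3 + 4*pi.
Summing the pieces and multiplying by (1/(2*pi)) gives b_3 = 2*(-1 + pi)/(3*pi).

2*(-1 + pi)/(3*pi)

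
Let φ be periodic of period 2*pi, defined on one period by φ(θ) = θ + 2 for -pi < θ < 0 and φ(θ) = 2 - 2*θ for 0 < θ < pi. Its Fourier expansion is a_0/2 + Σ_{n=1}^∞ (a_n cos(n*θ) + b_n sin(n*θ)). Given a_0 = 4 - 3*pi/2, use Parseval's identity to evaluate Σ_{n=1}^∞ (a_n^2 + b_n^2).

13*pi**2/24

Parseval: a_0^2/2 + Σ_{n≥1} (a_n^2+b_n^2) = 1/pi ∫_{-pi}^{pi} φ(θ)^2 dθ = -6*pi + 8 + 5*pi**2/3.
Subtract a_0^2/2 = (8 - 3*pi)**2/8: Σ (a_n^2+b_n^2) = 13*pi**2/24.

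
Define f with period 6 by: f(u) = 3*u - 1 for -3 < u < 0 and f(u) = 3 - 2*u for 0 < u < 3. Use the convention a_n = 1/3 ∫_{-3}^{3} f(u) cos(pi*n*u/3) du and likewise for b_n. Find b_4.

-3/(4*pi)

b_4 = 1/3 ∫_{-3}^{3} f(u) sin(4*pi*u/3) du.
Split the integral at the breakpoints.
Integrating by parts (boundary term plus one more integral), an antiderivative of (3*u - 1) sin(4*pi*u/3) is -9*u*cos(4*pi*u/3)/(4*pi) + 27*sin(4*pi*u/3)/(16*pi**2) + 3*cos(4*pi*u/3)/(4*pi); evaluating from -3 to 0: ∫_{-3}^{0} (3*u - 1) sin(4*pi*u/3) du = (3/(4*pi)) - (15/(2*pi)) = -27/(4*pi).
Integrating by parts (boundary term plus one more integral), an antiderivative of (3 - 2*u) sin(4*pi*u/3) is 3*u*cos(4*pi*u/3)/(2*pi) - 9*sin(4*pi*u/3)/(8*pi**2) - 9*cos(4*pi*u/3)/(4*pi); evaluating from 0 to 3: ∫_{0}^{3} (3 - 2*u) sin(4*pi*u/3) du = (9/(4*pi)) - (-9/(4*pi)) = 9/(2*pi).
Summing the pieces and multiplying by (1/3) gives b_4 = -3/(4*pi).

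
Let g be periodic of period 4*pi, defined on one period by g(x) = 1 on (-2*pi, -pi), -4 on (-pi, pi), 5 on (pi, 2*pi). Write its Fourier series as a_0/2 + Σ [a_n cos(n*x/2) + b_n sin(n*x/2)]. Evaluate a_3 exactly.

a_3 = (1/(2*pi)) ∫_{-2*pi}^{2*pi} g(x) cos(3*x/2) dx.
Split the integral at the breakpoints.
Directly, an antiderivative of (1) cos(3*x/2) is 2*sin(3*x/2)/3; evaluating from -2*pi to -pi: ∫_{-2*pi}^{-pi} (1) cos(3*x/2) dx = (2/3) - (0) = 2/3.
Directly, an antiderivative of (-4) cos(3*x/2) is -8*sin(3*x/2)/3; evaluating from -pi to pi: ∫_{-pi}^{pi} (-4) cos(3*x/2) dx = (8/3) - (-8/3) = 16/3.
Directly, an antiderivative of (5) cos(3*x/2) is 10*sin(3*x/2)/3; evaluating from pi to 2*pi: ∫_{pi}^{2*pi} (5) cos(3*x/2) dx = (0) - (-10/3) = 10/3.
Summing the pieces and multiplying by (1/(2*pi)) gives a_3 = 14/(3*pi).

14/(3*pi)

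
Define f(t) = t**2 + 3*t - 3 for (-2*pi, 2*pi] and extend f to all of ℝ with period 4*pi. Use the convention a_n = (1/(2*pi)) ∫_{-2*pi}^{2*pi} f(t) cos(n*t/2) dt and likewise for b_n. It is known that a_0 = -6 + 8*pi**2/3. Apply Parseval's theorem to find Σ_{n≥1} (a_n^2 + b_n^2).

pi**2*(24 + 128*pi**2/45)

Parseval: a_0^2/2 + Σ_{n≥1} (a_n^2+b_n^2) = (1/(2*pi)) ∫_{-2*pi}^{2*pi} f(t)^2 dt = 18 + 8*pi**2 + 32*pi**4/5.
Subtract a_0^2/2 = 2*(9 - 4*pi**2)**2/9: Σ (a_n^2+b_n^2) = pi**2*(24 + 128*pi**2/45).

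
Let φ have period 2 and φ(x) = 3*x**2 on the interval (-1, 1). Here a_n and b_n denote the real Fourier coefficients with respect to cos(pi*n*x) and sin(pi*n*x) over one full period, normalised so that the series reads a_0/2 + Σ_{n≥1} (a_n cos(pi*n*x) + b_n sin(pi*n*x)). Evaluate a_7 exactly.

-12/(49*pi**2)

a_7 = ∫_{-1}^{1} φ(x) cos(7*pi*x) dx.
φ is even and cos(7*pi*x) is even, so the integrand is even and a_7 = 2 ∫_0^{1} φ(x) cos(7*pi*x) dx.
Integrating by parts twice (tabular method), an antiderivative of (3*x**2) cos(7*pi*x) is 3*x**2*sin(7*pi*x)/(7*pi) + 6*x*cos(7*pi*x)/(49*pi**2) - 6*sin(7*pi*x)/(343*pi**3); evaluating from 0 to 1: ∫_{0}^{1} (3*x**2) cos(7*pi*x) dx = (-6/(49*pi**2)) - (0) = -6/(49*pi**2).
Hence a_7 = 2·(-6/(49*pi**2)) = -12/(49*pi**2).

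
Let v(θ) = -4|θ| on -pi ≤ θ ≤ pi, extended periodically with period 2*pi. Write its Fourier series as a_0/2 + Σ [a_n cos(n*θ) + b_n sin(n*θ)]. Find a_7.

a_7 = 1/pi ∫_{-pi}^{pi} v(θ) cos(7*θ) dθ.
v is even and cos(7*θ) is even, so the integrand is even and a_7 = 2/pi ∫_0^{pi} v(θ) cos(7*θ) dθ.
Integrating by parts (boundary term plus one more integral), an antiderivative of (-4*θ) cos(7*θ) is -4*θ*sin(7*θ)/7 - 4*cos(7*θ)/49; evaluating from 0 to pi: ∫_{0}^{pi} (-4*θ) cos(7*θ) dθ = (4/49) - (-4/49) = 8/49.
Hence a_7 = (2/pi)·(8/49) = 16/(49*pi).

16/(49*pi)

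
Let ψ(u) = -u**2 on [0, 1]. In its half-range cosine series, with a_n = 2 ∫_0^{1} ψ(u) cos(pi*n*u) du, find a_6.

-1/(9*pi**2)

a_6 = 2 ∫_0^{1} (-u**2) cos(6*pi*u) du.
Integrating by parts twice (tabular method), an antiderivative of (-u**2) cos(6*pi*u) is -u**2*sin(6*pi*u)/(6*pi) - u*cos(6*pi*u)/(18*pi**2) + sin(6*pi*u)/(108*pi**3); evaluating from 0 to 1: ∫_{0}^{1} (-u**2) cos(6*pi*u) du = (-1/(18*pi**2)) - (0) = -1/(18*pi**2).
Hence a_6 = 2·(-1/(18*pi**2)) = -1/(9*pi**2).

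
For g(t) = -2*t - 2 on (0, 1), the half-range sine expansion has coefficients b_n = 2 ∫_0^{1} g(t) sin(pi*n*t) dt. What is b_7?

b_7 = 2 ∫_0^{1} (-2*t - 2) sin(7*pi*t) dt.
Integrating by parts (boundary term plus one more integral), an antiderivative of (-2*t - 2) sin(7*pi*t) is 2*t*cos(7*pi*t)/(7*pi) - 2*sin(7*pi*t)/(49*pi**2) + 2*cos(7*pi*t)/(7*pi); evaluating from 0 to 1: ∫_{0}^{1} (-2*t - 2) sin(7*pi*t) dt = (-4/(7*pi)) - (2/(7*pi)) = -6/(7*pi).
Hence b_7 = 2·(-6/(7*pi)) = -12/(7*pi).

-12/(7*pi)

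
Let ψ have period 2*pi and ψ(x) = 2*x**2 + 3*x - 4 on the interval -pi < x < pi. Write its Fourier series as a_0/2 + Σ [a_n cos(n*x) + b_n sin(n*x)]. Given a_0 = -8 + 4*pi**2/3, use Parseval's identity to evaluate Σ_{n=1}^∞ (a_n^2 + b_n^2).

Parseval: a_0^2/2 + Σ_{n≥1} (a_n^2+b_n^2) = 1/pi ∫_{-pi}^{pi} ψ(x)^2 dx = -14*pi**2/3 + 32 + 8*pi**4/5.
Subtract a_0^2/2 = 8*(6 - pi**2)**2/9: Σ (a_n^2+b_n^2) = pi**2*(6 + 32*pi**2/45).

pi**2*(6 + 32*pi**2/45)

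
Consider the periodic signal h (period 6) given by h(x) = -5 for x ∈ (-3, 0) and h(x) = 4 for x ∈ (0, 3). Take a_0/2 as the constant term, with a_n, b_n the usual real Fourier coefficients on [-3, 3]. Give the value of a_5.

0

a_5 = 1/3 ∫_{-3}^{3} h(x) cos(5*pi*x/3) dx.
Split the integral at the breakpoints.
Directly, an antiderivative of (-5) cos(5*pi*x/3) is -3*sin(5*pi*x/3)/pi; evaluating from -3 to 0: ∫_{-3}^{0} (-5) cos(5*pi*x/3) dx = (0) - (0) = 0.
Directly, an antiderivative of (4) cos(5*pi*x/3) is 12*sin(5*pi*x/3)/(5*pi); evaluating from 0 to 3: ∫_{0}^{3} (4) cos(5*pi*x/3) dx = (0) - (0) = 0.
Summing the pieces and multiplying by (1/3) gives a_5 = 0.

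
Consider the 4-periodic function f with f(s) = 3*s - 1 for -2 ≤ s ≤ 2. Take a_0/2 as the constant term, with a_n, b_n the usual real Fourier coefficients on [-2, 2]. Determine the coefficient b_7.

12/(7*pi)

b_7 = 1/2 ∫_{-2}^{2} f(s) sin(7*pi*s/2) ds.
Integrating by parts (boundary term plus one more integral), an antiderivative of (3*s - 1) sin(7*pi*s/2) is -6*s*cos(7*pi*s/2)/(7*pi) + 12*sin(7*pi*s/2)/(49*pi**2) + 2*cos(7*pi*s/2)/(7*pi); evaluating from -2 to 2: ∫_{-2}^{2} (3*s - 1) sin(7*pi*s/2) ds = (10/(7*pi)) - (-2/pi) = 24/(7*pi).
Hence b_7 = (1/2)·(24/(7*pi)) = 12/(7*pi).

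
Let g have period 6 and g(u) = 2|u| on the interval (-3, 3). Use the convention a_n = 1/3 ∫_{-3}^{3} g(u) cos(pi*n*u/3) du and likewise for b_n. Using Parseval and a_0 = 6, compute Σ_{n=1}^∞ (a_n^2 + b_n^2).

6

Parseval: a_0^2/2 + Σ_{n≥1} (a_n^2+b_n^2) = 1/3 ∫_{-3}^{3} g(u)^2 du = 24.
Subtract a_0^2/2 = 18: Σ (a_n^2+b_n^2) = 6.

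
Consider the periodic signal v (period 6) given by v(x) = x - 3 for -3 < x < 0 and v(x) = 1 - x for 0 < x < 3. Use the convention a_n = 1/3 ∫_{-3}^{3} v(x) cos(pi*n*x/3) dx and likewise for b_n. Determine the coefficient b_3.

b_3 = 1/3 ∫_{-3}^{3} v(x) sin(pi*x) dx.
Split the integral at the breakpoints.
Integrating by parts (boundary term plus one more integral), an antiderivative of (x - 3) sin(pi*x) is -x*cos(pi*x)/pi + sin(pi*x)/pi**2 + 3*cos(pi*x)/pi; evaluating from -3 to 0: ∫_{-3}^{0} (x - 3) sin(pi*x) dx = (3/pi) - (-6/pi) = 9/pi.
Integrating by parts (boundary term plus one more integral), an antiderivative of (1 - x) sin(pi*x) is x*cos(pi*x)/pi - sin(pi*x)/pi**2 - cos(pi*x)/pi; evaluating from 0 to 3: ∫_{0}^{3} (1 - x) sin(pi*x) dx = (-2/pi) - (-1/pi) = -1/pi.
Summing the pieces and multiplying by (1/3) gives b_3 = 8/(3*pi).

8/(3*pi)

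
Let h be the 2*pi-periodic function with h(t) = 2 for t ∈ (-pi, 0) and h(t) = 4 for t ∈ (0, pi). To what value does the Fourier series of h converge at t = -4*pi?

3

t = -4*pi differs from t = 0 by -2 full period(s), and the series is 2*pi-periodic.
At t = 0 the one-sided limits are h(0^-) = 2 and h(0^+) = 4.
By Dirichlet's theorem the series converges to their average, [(2) + (4)]/2 = 3.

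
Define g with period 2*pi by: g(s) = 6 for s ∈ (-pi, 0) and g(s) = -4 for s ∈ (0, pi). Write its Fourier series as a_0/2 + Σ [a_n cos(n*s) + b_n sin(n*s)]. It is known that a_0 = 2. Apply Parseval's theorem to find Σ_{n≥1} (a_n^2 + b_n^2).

50

Parseval: a_0^2/2 + Σ_{n≥1} (a_n^2+b_n^2) = 1/pi ∫_{-pi}^{pi} g(s)^2 ds = 52.
Subtract a_0^2/2 = 2: Σ (a_n^2+b_n^2) = 50.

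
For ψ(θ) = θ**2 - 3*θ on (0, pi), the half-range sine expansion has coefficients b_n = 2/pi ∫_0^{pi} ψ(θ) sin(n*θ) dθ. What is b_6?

b_6 = 2/pi ∫_0^{pi} (θ**2 - 3*θ) sin(6*θ) dθ.
Integrating by parts twice (tabular method), an antiderivative of (θ**2 - 3*θ) sin(6*θ) is -θ**2*cos(6*θ)/6 + θ*sin(6*θ)/18 + θ*cos(6*θ)/2 - sin(6*θ)/12 + cos(6*θ)/108; evaluating from 0 to pi: ∫_{0}^{pi} (θ**2 - 3*θ) sin(6*θ) dθ = (-pi**2/6 + 1/108 + pi/2) - (1/108) = pi*(3 - pi)/6.
Hence b_6 = (2/pi)·(pi*(3 - pi)/6) = 1 - pi/3.

1 - pi/3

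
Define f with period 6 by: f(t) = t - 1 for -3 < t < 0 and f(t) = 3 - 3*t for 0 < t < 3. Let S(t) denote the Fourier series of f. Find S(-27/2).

t = -27/2 differs from t = -3/2 by -2 full period(s), and the series is 6-periodic.
f is continuous at t = -3/2 with value -5/2, so the series converges to -5/2 there.

-5/2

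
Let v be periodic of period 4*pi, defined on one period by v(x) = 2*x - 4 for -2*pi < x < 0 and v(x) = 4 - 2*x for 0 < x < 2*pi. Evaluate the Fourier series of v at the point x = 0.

0

At x = 0 the one-sided limits are v(0^-) = -4 and v(0^+) = 4.
By Dirichlet's theorem the series converges to their average, [(-4) + (4)]/2 = 0.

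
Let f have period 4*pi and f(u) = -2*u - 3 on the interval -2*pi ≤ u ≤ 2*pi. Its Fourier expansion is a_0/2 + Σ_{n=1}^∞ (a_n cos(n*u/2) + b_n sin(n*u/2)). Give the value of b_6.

b_6 = (1/(2*pi)) ∫_{-2*pi}^{2*pi} f(u) sin(3*u) du.
Integrating by parts (boundary term plus one more integral), an antiderivative of (-2*u - 3) sin(3*u) is 2*u*cos(3*u)/3 - 2*sin(3*u)/9 + cos(3*u); evaluating from -2*pi to 2*pi: ∫_{-2*pi}^{2*pi} (-2*u - 3) sin(3*u) du = (1 + 4*pi/3) - (1 - 4*pi/3) = 8*pi/3.
Hence b_6 = (1/(2*pi))·(8*pi/3) = 4/3.

4/3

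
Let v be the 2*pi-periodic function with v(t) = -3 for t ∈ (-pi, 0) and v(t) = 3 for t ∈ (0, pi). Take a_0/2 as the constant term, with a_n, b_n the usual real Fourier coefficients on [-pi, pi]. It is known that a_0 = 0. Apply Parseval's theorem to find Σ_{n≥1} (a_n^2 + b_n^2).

18

Parseval: a_0^2/2 + Σ_{n≥1} (a_n^2+b_n^2) = 1/pi ∫_{-pi}^{pi} v(t)^2 dt = 18.
Subtract a_0^2/2 = 0: Σ (a_n^2+b_n^2) = 18.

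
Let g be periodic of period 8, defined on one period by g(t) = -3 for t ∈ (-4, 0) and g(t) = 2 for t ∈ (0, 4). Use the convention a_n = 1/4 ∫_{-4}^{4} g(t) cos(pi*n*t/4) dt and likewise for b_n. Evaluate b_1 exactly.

b_1 = 1/4 ∫_{-4}^{4} g(t) sin(pi*t/4) dt.
Split the integral at the breakpoints.
Directly, an antiderivative of (-3) sin(pi*t/4) is 12*cos(pi*t/4)/pi; evaluating from -4 to 0: ∫_{-4}^{0} (-3) sin(pi*t/4) dt = (12/pi) - (-12/pi) = 24/pi.
Directly, an antiderivative of (2) sin(pi*t/4) is -8*cos(pi*t/4)/pi; evaluating from 0 to 4: ∫_{0}^{4} (2) sin(pi*t/4) dt = (8/pi) - (-8/pi) = 16/pi.
Summing the pieces and multiplying by (1/4) gives b_1 = 10/pi.

10/pi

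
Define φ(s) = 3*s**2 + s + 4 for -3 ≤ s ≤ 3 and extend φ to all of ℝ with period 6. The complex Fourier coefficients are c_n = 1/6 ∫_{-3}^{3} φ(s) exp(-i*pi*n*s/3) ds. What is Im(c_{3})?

-1/pi

Since φ is real-valued, Im(c_{3}) = -1/6 ∫_{-3}^{3} φ(s) sin(pi*s) ds = -b_{3}/2.
Integrating by parts twice (tabular method), an antiderivative of (3*s**2 + s + 4) sin(pi*s) is -3*s**2*cos(pi*s)/pi + 6*s*sin(pi*s)/pi**2 - s*cos(pi*s)/pi + sin(pi*s)/pi**2 - 4*cos(pi*s)/pi + 6*cos(pi*s)/pi**3; evaluating from -3 to 3: ∫_{-3}^{3} (3*s**2 + s + 4) sin(pi*s) ds = (-6/pi**3 + 34/pi) - (-6/pi**3 + 28/pi) = 6/pi.
Hence Im(c_{3}) = (-1/6)·(6/pi) = -1/pi.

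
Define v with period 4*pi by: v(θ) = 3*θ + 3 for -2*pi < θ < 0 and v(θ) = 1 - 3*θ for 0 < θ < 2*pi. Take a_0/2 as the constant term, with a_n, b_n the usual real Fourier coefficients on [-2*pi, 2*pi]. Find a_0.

a_0 = (1/(2*pi)) ∫_{-2*pi}^{2*pi} v(θ) dθ = (1/(2*pi)) · (4*pi*(2 - 3*pi)) = 4 - 6*pi.

4 - 6*pi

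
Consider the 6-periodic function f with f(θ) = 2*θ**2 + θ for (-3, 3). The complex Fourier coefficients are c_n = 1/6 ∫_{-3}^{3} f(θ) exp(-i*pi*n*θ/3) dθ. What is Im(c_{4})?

Since f is real-valued, Im(c_{4}) = -1/6 ∫_{-3}^{3} f(θ) sin(4*pi*θ/3) dθ = -b_{4}/2.
Integrating by parts twice (tabular method), an antiderivative of (2*θ**2 + θ) sin(4*pi*θ/3) is -3*θ**2*cos(4*pi*θ/3)/(2*pi) + 9*θ*sin(4*pi*θ/3)/(4*pi**2) - 3*θ*cos(4*pi*θ/3)/(4*pi) + 9*sin(4*pi*θ/3)/(16*pi**2) + 27*cos(4*pi*θ/3)/(16*pi**3); evaluating from -3 to 3: ∫_{-3}^{3} (2*θ**2 + θ) sin(4*pi*θ/3) dθ = (9*(3 - 28*pi**2)/(16*pi**3)) - (9*(3 - 20*pi**2)/(16*pi**3)) = -9/(2*pi).
Hence Im(c_{4}) = (-1/6)·(-9/(2*pi)) = 3/(4*pi).

3/(4*pi)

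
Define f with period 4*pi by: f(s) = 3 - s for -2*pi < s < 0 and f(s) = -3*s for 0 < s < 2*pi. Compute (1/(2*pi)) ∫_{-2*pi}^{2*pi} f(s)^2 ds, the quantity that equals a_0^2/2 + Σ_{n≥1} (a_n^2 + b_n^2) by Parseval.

9 + 6*pi + 40*pi**2/3

(1/(2*pi)) ∫_{-2*pi}^{2*pi} f(s)^2 ds = (1/(2*pi)) · (2*pi*(27 + 18*pi + 40*pi**2)/3) = 9 + 6*pi + 40*pi**2/3.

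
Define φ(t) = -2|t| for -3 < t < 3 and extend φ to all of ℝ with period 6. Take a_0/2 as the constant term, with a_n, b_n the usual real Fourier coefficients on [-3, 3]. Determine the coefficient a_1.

24/pi**2

a_1 = 1/3 ∫_{-3}^{3} φ(t) cos(pi*t/3) dt.
φ is even and cos(pi*t/3) is even, so the integrand is even and a_1 = 2/3 ∫_0^{3} φ(t) cos(pi*t/3) dt.
Integrating by parts (boundary term plus one more integral), an antiderivative of (-2*t) cos(pi*t/3) is -6*t*sin(pi*t/3)/pi - 18*cos(pi*t/3)/pi**2; evaluating from 0 to 3: ∫_{0}^{3} (-2*t) cos(pi*t/3) dt = (18/pi**2) - (-18/pi**2) = 36/pi**2.
Hence a_1 = (2/3)·(36/pi**2) = 24/pi**2.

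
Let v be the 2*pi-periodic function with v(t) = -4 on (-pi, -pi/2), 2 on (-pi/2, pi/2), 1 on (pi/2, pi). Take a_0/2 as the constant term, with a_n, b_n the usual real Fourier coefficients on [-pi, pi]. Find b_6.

b_6 = 1/pi ∫_{-pi}^{pi} v(t) sin(6*t) dt.
Split the integral at the breakpoints.
Directly, an antiderivative of (-4) sin(6*t) is 2*cos(6*t)/3; evaluating from -pi to -pi/2: ∫_{-pi}^{-pi/2} (-4) sin(6*t) dt = (-2/3) - (2/3) = -4/3.
Directly, an antiderivative of (2) sin(6*t) is -cos(6*t)/3; evaluating from -pi/2 to pi/2: ∫_{-pi/2}^{pi/2} (2) sin(6*t) dt = (1/3) - (1/3) = 0.
Directly, an antiderivative of (1) sin(6*t) is -cos(6*t)/6; evaluating from pi/2 to pi: ∫_{pi/2}^{pi} (1) sin(6*t) dt = (-1/6) - (1/6) = -1/3.
Summing the pieces and multiplying by (1/pi) gives b_6 = -5/(3*pi).

-5/(3*pi)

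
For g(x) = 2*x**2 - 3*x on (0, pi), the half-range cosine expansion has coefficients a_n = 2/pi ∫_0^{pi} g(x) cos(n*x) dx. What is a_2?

2

a_2 = 2/pi ∫_0^{pi} (2*x**2 - 3*x) cos(2*x) dx.
Integrating by parts twice (tabular method), an antiderivative of (2*x**2 - 3*x) cos(2*x) is x**2*sin(2*x) - 3*x*sin(2*x)/2 + x*cos(2*x) - sin(2*x)/2 - 3*cos(2*x)/4; evaluating from 0 to pi: ∫_{0}^{pi} (2*x**2 - 3*x) cos(2*x) dx = (-3/4 + pi) - (-3/4) = pi.
Hence a_2 = (2/pi)·(pi) = 2.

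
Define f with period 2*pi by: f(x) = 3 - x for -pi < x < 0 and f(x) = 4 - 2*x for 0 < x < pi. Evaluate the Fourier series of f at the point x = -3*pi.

x = -3*pi differs from x = -pi by -1 full period(s), and the series is 2*pi-periodic.
At x = -pi the one-sided limits are f(-pi^-) = 4 - 2*pi and f(-pi^+) = 3 + pi.
By Dirichlet's theorem the series converges to their average, [(4 - 2*pi) + (3 + pi)]/2 = 7/2 - pi/2.

7/2 - pi/2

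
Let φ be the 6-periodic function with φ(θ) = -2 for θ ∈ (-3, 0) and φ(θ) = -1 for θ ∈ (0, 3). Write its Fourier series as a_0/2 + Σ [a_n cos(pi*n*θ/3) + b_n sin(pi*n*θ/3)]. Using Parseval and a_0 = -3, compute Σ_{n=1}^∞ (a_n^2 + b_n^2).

1/2

Parseval: a_0^2/2 + Σ_{n≥1} (a_n^2+b_n^2) = 1/3 ∫_{-3}^{3} φ(θ)^2 dθ = 5.
Subtract a_0^2/2 = 9/2: Σ (a_n^2+b_n^2) = 1/2.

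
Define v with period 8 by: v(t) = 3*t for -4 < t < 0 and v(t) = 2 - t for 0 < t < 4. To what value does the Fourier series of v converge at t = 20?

-7

t = 20 differs from t = 4 by 2 full period(s), and the series is 8-periodic.
At t = 4 the one-sided limits are v(4^-) = -2 and v(4^+) = -12.
By Dirichlet's theorem the series converges to their average, [(-2) + (-12)]/2 = -7.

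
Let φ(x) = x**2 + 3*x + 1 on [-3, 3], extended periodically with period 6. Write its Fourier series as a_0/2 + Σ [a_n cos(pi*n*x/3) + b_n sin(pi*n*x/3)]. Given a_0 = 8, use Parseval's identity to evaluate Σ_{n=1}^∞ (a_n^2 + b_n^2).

Parseval: a_0^2/2 + Σ_{n≥1} (a_n^2+b_n^2) = 1/3 ∫_{-3}^{3} φ(x)^2 dx = 502/5.
Subtract a_0^2/2 = 32: Σ (a_n^2+b_n^2) = 342/5.

342/5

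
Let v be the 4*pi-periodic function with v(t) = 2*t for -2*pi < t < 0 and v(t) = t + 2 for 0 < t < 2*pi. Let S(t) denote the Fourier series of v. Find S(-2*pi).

1 - pi

At t = -2*pi the one-sided limits are v(-2*pi^-) = 2 + 2*pi and v(-2*pi^+) = -4*pi.
By Dirichlet's theorem the series converges to their average, [(2 + 2*pi) + (-4*pi)]/2 = 1 - pi.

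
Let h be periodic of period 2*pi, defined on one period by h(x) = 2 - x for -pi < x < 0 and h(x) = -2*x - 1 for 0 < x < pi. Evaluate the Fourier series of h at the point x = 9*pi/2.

x = 9*pi/2 differs from x = pi/2 by 2 full period(s), and the series is 2*pi-periodic.
h is continuous at x = pi/2 with value -pi - 1, so the series converges to -pi - 1 there.

-pi - 1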